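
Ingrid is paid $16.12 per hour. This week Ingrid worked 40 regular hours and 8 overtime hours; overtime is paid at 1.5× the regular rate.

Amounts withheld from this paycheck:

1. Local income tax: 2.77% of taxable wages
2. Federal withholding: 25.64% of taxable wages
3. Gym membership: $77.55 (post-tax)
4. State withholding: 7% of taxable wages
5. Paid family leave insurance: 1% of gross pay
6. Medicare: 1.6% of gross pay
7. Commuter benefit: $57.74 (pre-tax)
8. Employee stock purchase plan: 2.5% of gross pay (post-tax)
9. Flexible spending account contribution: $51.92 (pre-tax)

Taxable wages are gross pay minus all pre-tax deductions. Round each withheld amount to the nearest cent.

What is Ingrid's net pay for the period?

$350.29

Regular pay: 40 × $16.12 = $644.80
Overtime pay: 8 × $16.12 × 1.5 = $193.44
Gross pay = $644.80 + $193.44 = $838.24
Flexible spending account contribution: $51.92
Commuter benefit: $57.74
Pre-tax total = $51.92 + $57.74 = $109.66
Taxable wages = $838.24 − $109.66 = $728.58
Federal withholding: $728.58 × 0.2564 = $186.81
State withholding: $728.58 × 0.07 = $51.00
Local income tax: $728.58 × 0.0277 = $20.18
Paid family leave insurance: $838.24 × 0.01 = $8.38
Medicare: $838.24 × 0.016 = $13.41
Gym membership: $77.55
Employee stock purchase plan: $838.24 × 0.025 = $20.96
Total deductions = $51.92 + $57.74 + $186.81 + $51.00 + $20.18 + $8.38 + $13.41 + $77.55 + $20.96 = $487.95
Net pay = $838.24 − $487.95 = $350.29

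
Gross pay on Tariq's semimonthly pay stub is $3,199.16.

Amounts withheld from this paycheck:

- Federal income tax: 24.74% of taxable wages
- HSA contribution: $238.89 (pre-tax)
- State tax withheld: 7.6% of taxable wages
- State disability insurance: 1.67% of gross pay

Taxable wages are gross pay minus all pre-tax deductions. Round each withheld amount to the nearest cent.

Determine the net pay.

$1,949.49

HSA contribution: $238.89
Taxable wages = $3,199.16 − $238.89 = $2,960.27
State tax withheld: $2,960.27 × 0.076 = $224.98
Federal income tax: $2,960.27 × 0.2474 = $732.37
State disability insurance: $3,199.16 × 0.0167 = $53.43
Total deductions = $238.89 + $224.98 + $732.37 + $53.43 = $1,249.67
Net pay = $3,199.16 − $1,249.67 = $1,949.49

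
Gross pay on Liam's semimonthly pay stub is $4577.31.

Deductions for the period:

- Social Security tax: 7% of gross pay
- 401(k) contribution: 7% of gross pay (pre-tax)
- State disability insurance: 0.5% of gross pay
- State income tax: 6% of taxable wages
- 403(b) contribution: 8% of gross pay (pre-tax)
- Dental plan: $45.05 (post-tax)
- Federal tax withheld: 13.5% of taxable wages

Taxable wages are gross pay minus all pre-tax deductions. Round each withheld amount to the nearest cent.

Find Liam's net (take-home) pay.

$2743.68

403(b) contribution: $4577.31 × 0.08 = $366.18
401(k) contribution: $4577.31 × 0.07 = $320.41
Pre-tax total = $366.18 + $320.41 = $686.59
Taxable wages = $4577.31 − $686.59 = $3890.72
Federal tax withheld: $3890.72 × 0.135 = $525.25
State income tax: $3890.72 × 0.06 = $233.44
Social Security tax: $4577.31 × 0.07 = $320.41
State disability insurance: $4577.31 × 0.005 = $22.89
Dental plan: $45.05
Total deductions = $366.18 + $320.41 + $525.25 + $233.44 + $320.41 + $22.89 + $45.05 = $1833.63
Net pay = $4577.31 − $1833.63 = $2743.68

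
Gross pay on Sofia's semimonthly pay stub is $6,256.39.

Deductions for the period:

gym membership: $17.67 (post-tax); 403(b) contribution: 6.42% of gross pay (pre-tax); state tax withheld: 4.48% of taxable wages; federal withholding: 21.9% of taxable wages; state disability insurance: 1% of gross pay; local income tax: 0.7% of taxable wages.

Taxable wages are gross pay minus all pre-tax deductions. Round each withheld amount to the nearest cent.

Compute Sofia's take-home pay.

$4,189.04

403(b) contribution: $6,256.39 × 0.0642 = $401.66
Taxable wages = $6,256.39 − $401.66 = $5,854.73
Local income tax: $5,854.73 × 0.007 = $40.98
State tax withheld: $5,854.73 × 0.0448 = $262.29
Federal withholding: $5,854.73 × 0.219 = $1,282.19
State disability insurance: $6,256.39 × 0.01 = $62.56
Gym membership: $17.67
Total deductions = $401.66 + $40.98 + $262.29 + $1,282.19 + $62.56 + $17.67 = $2,067.35
Net pay = $6,256.39 − $2,067.35 = $4,189.04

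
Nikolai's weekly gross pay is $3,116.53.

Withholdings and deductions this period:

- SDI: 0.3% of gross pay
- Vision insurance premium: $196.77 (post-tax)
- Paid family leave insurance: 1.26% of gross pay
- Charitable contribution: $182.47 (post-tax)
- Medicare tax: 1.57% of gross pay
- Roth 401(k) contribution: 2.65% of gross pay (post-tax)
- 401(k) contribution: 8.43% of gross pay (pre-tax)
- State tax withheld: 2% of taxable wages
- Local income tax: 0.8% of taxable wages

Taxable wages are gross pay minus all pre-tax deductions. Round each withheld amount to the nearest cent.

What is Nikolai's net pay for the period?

401(k) contribution: $3,116.53 × 0.0843 = $262.72
Taxable wages = $3,116.53 − $262.72 = $2,853.81
Local income tax: $2,853.81 × 0.008 = $22.83
State tax withheld: $2,853.81 × 0.02 = $57.08
Paid family leave insurance: $3,116.53 × 0.0126 = $39.27
SDI: $3,116.53 × 0.003 = $9.35
Medicare tax: $3,116.53 × 0.0157 = $48.93
Vision insurance premium: $196.77
Roth 401(k) contribution: $3,116.53 × 0.0265 = $82.59
Charitable contribution: $182.47
Total deductions = $262.72 + $22.83 + $57.08 + $39.27 + $9.35 + $48.93 + $196.77 + $82.59 + $182.47 = $902.01
Net pay = $3,116.53 − $902.01 = $2,214.52

$2,214.52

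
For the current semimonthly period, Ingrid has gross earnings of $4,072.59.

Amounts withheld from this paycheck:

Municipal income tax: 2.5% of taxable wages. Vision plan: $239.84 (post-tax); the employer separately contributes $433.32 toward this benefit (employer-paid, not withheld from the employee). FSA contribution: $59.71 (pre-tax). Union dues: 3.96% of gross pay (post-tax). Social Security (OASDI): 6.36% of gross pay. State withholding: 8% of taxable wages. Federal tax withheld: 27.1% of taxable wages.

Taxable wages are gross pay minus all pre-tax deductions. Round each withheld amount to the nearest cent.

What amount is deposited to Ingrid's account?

FSA contribution: $59.71
Taxable wages = $4,072.59 − $59.71 = $4,012.88
Federal tax withheld: $4,012.88 × 0.271 = $1,087.49
Municipal income tax: $4,012.88 × 0.025 = $100.32
State withholding: $4,012.88 × 0.08 = $321.03
Social Security (OASDI): $4,072.59 × 0.0636 = $259.02
Union dues: $4,072.59 × 0.0396 = $161.27
Vision plan: $239.84
(Employer's $433.32 toward vision plan is not withheld from the employee.)
Total deductions = $59.71 + $1,087.49 + $100.32 + $321.03 + $259.02 + $161.27 + $239.84 = $2,228.68
Net pay = $4,072.59 − $2,228.68 = $1,843.91

$1,843.91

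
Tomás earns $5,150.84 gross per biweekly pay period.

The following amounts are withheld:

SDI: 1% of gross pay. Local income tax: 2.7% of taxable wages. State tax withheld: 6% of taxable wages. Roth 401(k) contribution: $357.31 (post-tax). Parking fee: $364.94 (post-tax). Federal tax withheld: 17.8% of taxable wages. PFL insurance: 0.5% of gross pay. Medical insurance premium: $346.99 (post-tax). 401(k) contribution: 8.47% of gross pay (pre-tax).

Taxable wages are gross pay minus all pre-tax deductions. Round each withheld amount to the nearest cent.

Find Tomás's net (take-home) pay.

401(k) contribution: $5,150.84 × 0.0847 = $436.28
Taxable wages = $5,150.84 − $436.28 = $4,714.56
State tax withheld: $4,714.56 × 0.06 = $282.87
Local income tax: $4,714.56 × 0.027 = $127.29
Federal tax withheld: $4,714.56 × 0.178 = $839.19
PFL insurance: $5,150.84 × 0.005 = $25.75
SDI: $5,150.84 × 0.01 = $51.51
Roth 401(k) contribution: $357.31
Parking fee: $364.94
Medical insurance premium: $346.99
Total deductions = $436.28 + $282.87 + $127.29 + $839.19 + $25.75 + $51.51 + $357.31 + $364.94 + $346.99 = $2,832.13
Net pay = $5,150.84 − $2,832.13 = $2,318.71

$2,318.71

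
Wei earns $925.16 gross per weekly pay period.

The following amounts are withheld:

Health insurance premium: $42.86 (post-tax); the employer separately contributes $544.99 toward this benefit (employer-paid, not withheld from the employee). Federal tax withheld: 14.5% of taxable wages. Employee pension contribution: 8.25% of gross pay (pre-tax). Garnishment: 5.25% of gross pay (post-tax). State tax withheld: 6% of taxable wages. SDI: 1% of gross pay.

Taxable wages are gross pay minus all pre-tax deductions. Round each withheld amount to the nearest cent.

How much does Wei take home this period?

Employee pension contribution: $925.16 × 0.0825 = $76.33
Taxable wages = $925.16 − $76.33 = $848.83
Federal tax withheld: $848.83 × 0.145 = $123.08
State tax withheld: $848.83 × 0.06 = $50.93
SDI: $925.16 × 0.01 = $9.25
Garnishment: $925.16 × 0.0525 = $48.57
Health insurance premium: $42.86
(Employer's $544.99 toward health insurance premium is not withheld from the employee.)
Total deductions = $76.33 + $123.08 + $50.93 + $9.25 + $48.57 + $42.86 = $351.02
Net pay = $925.16 − $351.02 = $574.14

$574.14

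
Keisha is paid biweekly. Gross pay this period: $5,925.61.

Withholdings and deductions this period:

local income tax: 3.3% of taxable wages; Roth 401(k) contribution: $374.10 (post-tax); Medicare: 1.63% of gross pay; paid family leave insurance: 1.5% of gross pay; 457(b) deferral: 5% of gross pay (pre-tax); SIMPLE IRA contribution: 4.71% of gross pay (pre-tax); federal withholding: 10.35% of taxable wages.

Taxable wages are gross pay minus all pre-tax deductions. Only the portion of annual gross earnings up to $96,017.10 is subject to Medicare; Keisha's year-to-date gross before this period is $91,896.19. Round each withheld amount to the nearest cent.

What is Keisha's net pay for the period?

SIMPLE IRA contribution: $5,925.61 × 0.0471 = $279.10
457(b) deferral: $5,925.61 × 0.05 = $296.28
Pre-tax total = $279.10 + $296.28 = $575.38
Taxable wages = $5,925.61 − $575.38 = $5,350.23
Local income tax: $5,350.23 × 0.033 = $176.56
Federal withholding: $5,350.23 × 0.1035 = $553.75
Medicare: only $96,017.10 − $91,896.19 = $4,120.91 of this check is subject → $4,120.91 × 0.0163 = $67.17
Paid family leave insurance: $5,925.61 × 0.015 = $88.88
Roth 401(k) contribution: $374.10
Total deductions = $279.10 + $296.28 + $176.56 + $553.75 + $67.17 + $88.88 + $374.10 = $1,835.84
Net pay = $5,925.61 − $1,835.84 = $4,089.77

$4,089.77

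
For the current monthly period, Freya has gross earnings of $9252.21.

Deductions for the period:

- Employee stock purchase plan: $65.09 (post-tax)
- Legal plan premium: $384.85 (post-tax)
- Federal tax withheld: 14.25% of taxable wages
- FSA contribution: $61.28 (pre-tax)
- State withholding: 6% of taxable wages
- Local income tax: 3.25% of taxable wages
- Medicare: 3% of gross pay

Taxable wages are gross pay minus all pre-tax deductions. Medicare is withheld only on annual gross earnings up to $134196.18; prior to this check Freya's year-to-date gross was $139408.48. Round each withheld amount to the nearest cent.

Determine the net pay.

$6581.11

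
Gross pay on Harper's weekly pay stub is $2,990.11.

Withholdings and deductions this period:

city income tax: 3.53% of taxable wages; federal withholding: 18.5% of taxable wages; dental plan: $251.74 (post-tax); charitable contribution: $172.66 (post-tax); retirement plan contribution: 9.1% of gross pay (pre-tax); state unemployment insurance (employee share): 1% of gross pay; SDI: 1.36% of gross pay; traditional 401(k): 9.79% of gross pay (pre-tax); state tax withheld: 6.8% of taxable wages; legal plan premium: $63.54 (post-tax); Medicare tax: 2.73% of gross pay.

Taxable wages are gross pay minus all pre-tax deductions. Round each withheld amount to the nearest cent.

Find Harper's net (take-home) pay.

Traditional 401(k): $2,990.11 × 0.0979 = $292.73
Retirement plan contribution: $2,990.11 × 0.091 = $272.10
Pre-tax total = $292.73 + $272.10 = $564.83
Taxable wages = $2,990.11 − $564.83 = $2,425.28
City income tax: $2,425.28 × 0.0353 = $85.61
Federal withholding: $2,425.28 × 0.185 = $448.68
State tax withheld: $2,425.28 × 0.068 = $164.92
State unemployment insurance (employee share): $2,990.11 × 0.01 = $29.90
Medicare tax: $2,990.11 × 0.0273 = $81.63
SDI: $2,990.11 × 0.0136 = $40.67
Dental plan: $251.74
Legal plan premium: $63.54
Charitable contribution: $172.66
Total deductions = $292.73 + $272.10 + $85.61 + $448.68 + $164.92 + $29.90 + $81.63 + $40.67 + $251.74 + $63.54 + $172.66 = $1,904.18
Net pay = $2,990.11 − $1,904.18 = $1,085.93

$1,085.93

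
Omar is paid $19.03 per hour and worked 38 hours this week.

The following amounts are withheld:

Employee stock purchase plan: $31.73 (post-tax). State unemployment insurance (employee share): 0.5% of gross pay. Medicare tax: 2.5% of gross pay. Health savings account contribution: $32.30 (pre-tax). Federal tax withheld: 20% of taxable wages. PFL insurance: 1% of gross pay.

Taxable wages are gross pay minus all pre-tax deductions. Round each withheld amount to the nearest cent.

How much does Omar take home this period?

$492.01

Gross pay: 38 × $19.03 = $723.14
Health savings account contribution: $32.30
Taxable wages = $723.14 − $32.30 = $690.84
Federal tax withheld: $690.84 × 0.2 = $138.17
State unemployment insurance (employee share): $723.14 × 0.005 = $3.62
Medicare tax: $723.14 × 0.025 = $18.08
PFL insurance: $723.14 × 0.01 = $7.23
Employee stock purchase plan: $31.73
Total deductions = $32.30 + $138.17 + $3.62 + $18.08 + $7.23 + $31.73 = $231.13
Net pay = $723.14 − $231.13 = $492.01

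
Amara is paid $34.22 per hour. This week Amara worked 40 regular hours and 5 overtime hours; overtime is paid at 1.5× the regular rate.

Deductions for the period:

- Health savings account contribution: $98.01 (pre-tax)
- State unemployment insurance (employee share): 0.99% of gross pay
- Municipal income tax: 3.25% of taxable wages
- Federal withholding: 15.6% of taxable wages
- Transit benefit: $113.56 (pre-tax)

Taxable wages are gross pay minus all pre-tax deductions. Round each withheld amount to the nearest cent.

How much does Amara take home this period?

Regular pay: 40 × $34.22 = $1368.80
Overtime pay: 5 × $34.22 × 1.5 = $256.65
Gross pay = $1368.80 + $256.65 = $1625.45
Transit benefit: $113.56
Health savings account contribution: $98.01
Pre-tax total = $113.56 + $98.01 = $211.57
Taxable wages = $1625.45 − $211.57 = $1413.88
Federal withholding: $1413.88 × 0.156 = $220.57
Municipal income tax: $1413.88 × 0.0325 = $45.95
State unemployment insurance (employee share): $1625.45 × 0.0099 = $16.09
Total deductions = $113.56 + $98.01 + $220.57 + $45.95 + $16.09 = $494.18
Net pay = $1625.45 − $494.18 = $1131.27

$1131.27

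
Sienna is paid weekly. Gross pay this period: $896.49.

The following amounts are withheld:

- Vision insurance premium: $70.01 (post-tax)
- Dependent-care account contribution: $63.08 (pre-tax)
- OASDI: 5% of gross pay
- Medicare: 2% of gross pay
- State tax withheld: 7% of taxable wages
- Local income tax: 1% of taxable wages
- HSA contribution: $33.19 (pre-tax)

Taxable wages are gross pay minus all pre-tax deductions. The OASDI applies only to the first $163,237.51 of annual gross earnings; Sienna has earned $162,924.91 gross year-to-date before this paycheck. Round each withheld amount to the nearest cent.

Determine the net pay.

Dependent-care account contribution: $63.08
HSA contribution: $33.19
Pre-tax total = $63.08 + $33.19 = $96.27
Taxable wages = $896.49 − $96.27 = $800.22
State tax withheld: $800.22 × 0.07 = $56.02
Local income tax: $800.22 × 0.01 = $8.00
Medicare: $896.49 × 0.02 = $17.93
OASDI: only $163,237.51 − $162,924.91 = $312.60 of this check is subject → $312.60 × 0.05 = $15.63
Vision insurance premium: $70.01
Total deductions = $63.08 + $33.19 + $56.02 + $8.00 + $17.93 + $15.63 + $70.01 = $263.86
Net pay = $896.49 − $263.86 = $632.63

$632.63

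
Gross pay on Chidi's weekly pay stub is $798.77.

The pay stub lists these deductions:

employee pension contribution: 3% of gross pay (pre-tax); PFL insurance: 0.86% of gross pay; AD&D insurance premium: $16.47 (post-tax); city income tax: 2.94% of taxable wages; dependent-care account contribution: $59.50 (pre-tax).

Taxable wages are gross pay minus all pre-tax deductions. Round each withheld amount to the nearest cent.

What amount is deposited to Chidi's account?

Dependent-care account contribution: $59.50
Employee pension contribution: $798.77 × 0.03 = $23.96
Pre-tax total = $59.50 + $23.96 = $83.46
Taxable wages = $798.77 − $83.46 = $715.31
City income tax: $715.31 × 0.0294 = $21.03
PFL insurance: $798.77 × 0.0086 = $6.87
AD&D insurance premium: $16.47
Total deductions = $59.50 + $23.96 + $21.03 + $6.87 + $16.47 = $127.83
Net pay = $798.77 − $127.83 = $670.94

$670.94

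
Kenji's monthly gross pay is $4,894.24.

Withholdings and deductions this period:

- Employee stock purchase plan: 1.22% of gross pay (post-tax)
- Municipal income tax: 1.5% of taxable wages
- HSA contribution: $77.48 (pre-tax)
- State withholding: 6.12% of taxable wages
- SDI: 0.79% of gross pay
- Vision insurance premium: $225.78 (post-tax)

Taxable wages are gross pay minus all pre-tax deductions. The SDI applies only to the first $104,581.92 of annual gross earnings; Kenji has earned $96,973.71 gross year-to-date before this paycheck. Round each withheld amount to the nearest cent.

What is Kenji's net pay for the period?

$4,125.57

HSA contribution: $77.48
Taxable wages = $4,894.24 − $77.48 = $4,816.76
Municipal income tax: $4,816.76 × 0.015 = $72.25
State withholding: $4,816.76 × 0.0612 = $294.79
SDI: cap not yet reached, full $4,894.24 is subject → $4,894.24 × 0.0079 = $38.66
Employee stock purchase plan: $4,894.24 × 0.0122 = $59.71
Vision insurance premium: $225.78
Total deductions = $77.48 + $72.25 + $294.79 + $38.66 + $59.71 + $225.78 = $768.67
Net pay = $4,894.24 − $768.67 = $4,125.57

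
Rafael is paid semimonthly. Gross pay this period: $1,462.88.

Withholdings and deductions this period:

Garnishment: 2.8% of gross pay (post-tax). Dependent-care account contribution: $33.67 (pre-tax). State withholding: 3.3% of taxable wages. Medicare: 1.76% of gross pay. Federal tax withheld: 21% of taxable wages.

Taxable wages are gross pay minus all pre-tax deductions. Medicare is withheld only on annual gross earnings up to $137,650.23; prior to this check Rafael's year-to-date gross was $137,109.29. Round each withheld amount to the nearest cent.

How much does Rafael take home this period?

Dependent-care account contribution: $33.67
Taxable wages = $1,462.88 − $33.67 = $1,429.21
Federal tax withheld: $1,429.21 × 0.21 = $300.13
State withholding: $1,429.21 × 0.033 = $47.16
Medicare: only $137,650.23 − $137,109.29 = $540.94 of this check is subject → $540.94 × 0.0176 = $9.52
Garnishment: $1,462.88 × 0.028 = $40.96
Total deductions = $33.67 + $300.13 + $47.16 + $9.52 + $40.96 = $431.44
Net pay = $1,462.88 − $431.44 = $1,031.44

$1,031.44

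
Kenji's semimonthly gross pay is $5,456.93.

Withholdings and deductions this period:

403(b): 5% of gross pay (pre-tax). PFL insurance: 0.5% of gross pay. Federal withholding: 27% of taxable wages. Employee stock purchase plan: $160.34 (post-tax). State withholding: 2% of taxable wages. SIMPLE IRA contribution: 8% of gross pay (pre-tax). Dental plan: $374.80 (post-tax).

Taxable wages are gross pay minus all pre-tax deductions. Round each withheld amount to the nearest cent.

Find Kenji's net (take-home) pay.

$2,808.33

403(b): $5,456.93 × 0.05 = $272.85
SIMPLE IRA contribution: $5,456.93 × 0.08 = $436.55
Pre-tax total = $272.85 + $436.55 = $709.40
Taxable wages = $5,456.93 − $709.40 = $4,747.53
State withholding: $4,747.53 × 0.02 = $94.95
Federal withholding: $4,747.53 × 0.27 = $1,281.83
PFL insurance: $5,456.93 × 0.005 = $27.28
Dental plan: $374.80
Employee stock purchase plan: $160.34
Total deductions = $272.85 + $436.55 + $94.95 + $1,281.83 + $27.28 + $374.80 + $160.34 = $2,648.60
Net pay = $5,456.93 − $2,648.60 = $2,808.33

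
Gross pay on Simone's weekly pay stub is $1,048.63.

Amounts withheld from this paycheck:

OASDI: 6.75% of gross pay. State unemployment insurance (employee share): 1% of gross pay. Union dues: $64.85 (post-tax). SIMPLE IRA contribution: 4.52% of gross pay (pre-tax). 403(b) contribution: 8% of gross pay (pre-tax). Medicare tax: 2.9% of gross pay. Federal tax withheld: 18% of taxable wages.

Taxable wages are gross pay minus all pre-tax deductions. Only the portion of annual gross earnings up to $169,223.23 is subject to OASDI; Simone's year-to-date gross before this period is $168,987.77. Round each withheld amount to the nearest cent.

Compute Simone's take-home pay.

403(b) contribution: $1,048.63 × 0.08 = $83.89
SIMPLE IRA contribution: $1,048.63 × 0.0452 = $47.40
Pre-tax total = $83.89 + $47.40 = $131.29
Taxable wages = $1,048.63 − $131.29 = $917.34
Federal tax withheld: $917.34 × 0.18 = $165.12
State unemployment insurance (employee share): $1,048.63 × 0.01 = $10.49
OASDI: only $169,223.23 − $168,987.77 = $235.46 of this check is subject → $235.46 × 0.0675 = $15.89
Medicare tax: $1,048.63 × 0.029 = $30.41
Union dues: $64.85
Total deductions = $83.89 + $47.40 + $165.12 + $10.49 + $15.89 + $30.41 + $64.85 = $418.05
Net pay = $1,048.63 − $418.05 = $630.58

$630.58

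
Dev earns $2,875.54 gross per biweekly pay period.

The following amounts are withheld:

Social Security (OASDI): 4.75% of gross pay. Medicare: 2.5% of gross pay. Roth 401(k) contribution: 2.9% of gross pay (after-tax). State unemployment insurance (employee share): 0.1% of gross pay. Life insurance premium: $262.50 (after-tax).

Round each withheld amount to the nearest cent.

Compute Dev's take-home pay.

Social Security (OASDI): $2,875.54 × 0.0475 = $136.59
Medicare: $2,875.54 × 0.025 = $71.89
State unemployment insurance (employee share): $2,875.54 × 0.001 = $2.88
Roth 401(k) contribution: $2,875.54 × 0.029 = $83.39
Life insurance premium: $262.50
Total deductions = $136.59 + $71.89 + $2.88 + $83.39 + $262.50 = $557.25
Net pay = $2,875.54 − $557.25 = $2,318.29

$2,318.29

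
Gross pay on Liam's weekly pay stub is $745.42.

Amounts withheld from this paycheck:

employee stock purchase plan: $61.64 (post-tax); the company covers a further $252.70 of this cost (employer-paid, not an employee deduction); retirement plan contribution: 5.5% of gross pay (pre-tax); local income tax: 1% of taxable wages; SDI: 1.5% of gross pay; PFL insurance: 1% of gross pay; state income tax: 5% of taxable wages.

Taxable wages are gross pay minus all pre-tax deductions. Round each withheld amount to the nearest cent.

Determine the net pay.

Retirement plan contribution: $745.42 × 0.055 = $41.00
Taxable wages = $745.42 − $41.00 = $704.42
Local income tax: $704.42 × 0.01 = $7.04
State income tax: $704.42 × 0.05 = $35.22
PFL insurance: $745.42 × 0.01 = $7.45
SDI: $745.42 × 0.015 = $11.18
Employee stock purchase plan: $61.64
(Employer's $252.70 toward employee stock purchase plan is not withheld from the employee.)
Total deductions = $41.00 + $7.04 + $35.22 + $7.45 + $11.18 + $61.64 = $163.53
Net pay = $745.42 − $163.53 = $581.89

$581.89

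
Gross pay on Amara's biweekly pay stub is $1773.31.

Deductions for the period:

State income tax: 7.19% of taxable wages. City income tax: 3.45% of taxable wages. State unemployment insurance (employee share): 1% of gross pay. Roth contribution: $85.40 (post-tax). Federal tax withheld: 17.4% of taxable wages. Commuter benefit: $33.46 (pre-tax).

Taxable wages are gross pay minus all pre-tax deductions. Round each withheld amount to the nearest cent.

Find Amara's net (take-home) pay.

$1148.87

Commuter benefit: $33.46
Taxable wages = $1773.31 − $33.46 = $1739.85
Federal tax withheld: $1739.85 × 0.174 = $302.73
City income tax: $1739.85 × 0.0345 = $60.02
State income tax: $1739.85 × 0.0719 = $125.10
State unemployment insurance (employee share): $1773.31 × 0.01 = $17.73
Roth contribution: $85.40
Total deductions = $33.46 + $302.73 + $60.02 + $125.10 + $17.73 + $85.40 = $624.44
Net pay = $1773.31 − $624.44 = $1148.87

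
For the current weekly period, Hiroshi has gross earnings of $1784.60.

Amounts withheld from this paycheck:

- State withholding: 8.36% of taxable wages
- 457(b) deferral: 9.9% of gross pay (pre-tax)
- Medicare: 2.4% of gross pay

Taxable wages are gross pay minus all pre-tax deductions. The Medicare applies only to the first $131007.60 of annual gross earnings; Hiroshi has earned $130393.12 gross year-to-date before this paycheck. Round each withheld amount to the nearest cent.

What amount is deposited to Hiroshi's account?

$1458.75

457(b) deferral: $1784.60 × 0.099 = $176.68
Taxable wages = $1784.60 − $176.68 = $1607.92
State withholding: $1607.92 × 0.0836 = $134.42
Medicare: only $131007.60 − $130393.12 = $614.48 of this check is subject → $614.48 × 0.024 = $14.75
Total deductions = $176.68 + $134.42 + $14.75 = $325.85
Net pay = $1784.60 − $325.85 = $1458.75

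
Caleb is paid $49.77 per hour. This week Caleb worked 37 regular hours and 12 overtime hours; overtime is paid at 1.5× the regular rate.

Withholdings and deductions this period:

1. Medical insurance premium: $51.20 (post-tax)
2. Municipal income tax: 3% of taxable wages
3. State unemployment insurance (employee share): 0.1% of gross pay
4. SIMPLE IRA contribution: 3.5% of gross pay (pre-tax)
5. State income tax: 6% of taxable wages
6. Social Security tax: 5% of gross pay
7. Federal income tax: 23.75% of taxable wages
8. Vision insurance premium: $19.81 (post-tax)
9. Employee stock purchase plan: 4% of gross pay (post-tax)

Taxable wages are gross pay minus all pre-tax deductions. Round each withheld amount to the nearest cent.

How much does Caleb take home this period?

Regular pay: 37 × $49.77 = $1,841.49
Overtime pay: 12 × $49.77 × 1.5 = $895.86
Gross pay = $1,841.49 + $895.86 = $2,737.35
SIMPLE IRA contribution: $2,737.35 × 0.035 = $95.81
Taxable wages = $2,737.35 − $95.81 = $2,641.54
State income tax: $2,641.54 × 0.06 = $158.49
Municipal income tax: $2,641.54 × 0.03 = $79.25
Federal income tax: $2,641.54 × 0.2375 = $627.37
Social Security tax: $2,737.35 × 0.05 = $136.87
State unemployment insurance (employee share): $2,737.35 × 0.001 = $2.74
Medical insurance premium: $51.20
Vision insurance premium: $19.81
Employee stock purchase plan: $2,737.35 × 0.04 = $109.49
Total deductions = $95.81 + $158.49 + $79.25 + $627.37 + $136.87 + $2.74 + $51.20 + $19.81 + $109.49 = $1,281.03
Net pay = $2,737.35 − $1,281.03 = $1,456.32

$1,456.32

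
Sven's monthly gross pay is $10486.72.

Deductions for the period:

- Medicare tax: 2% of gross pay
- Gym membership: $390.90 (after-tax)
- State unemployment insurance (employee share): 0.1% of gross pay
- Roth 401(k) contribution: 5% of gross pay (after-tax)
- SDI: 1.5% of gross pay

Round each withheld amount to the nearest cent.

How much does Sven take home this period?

$9193.96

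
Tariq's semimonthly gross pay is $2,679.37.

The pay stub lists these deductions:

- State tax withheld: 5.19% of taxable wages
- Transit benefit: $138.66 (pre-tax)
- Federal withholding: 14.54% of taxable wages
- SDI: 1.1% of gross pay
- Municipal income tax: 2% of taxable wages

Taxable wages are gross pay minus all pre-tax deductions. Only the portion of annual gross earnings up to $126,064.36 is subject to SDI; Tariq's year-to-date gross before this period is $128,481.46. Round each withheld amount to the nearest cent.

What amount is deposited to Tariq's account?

Transit benefit: $138.66
Taxable wages = $2,679.37 − $138.66 = $2,540.71
Federal withholding: $2,540.71 × 0.1454 = $369.42
Municipal income tax: $2,540.71 × 0.02 = $50.81
State tax withheld: $2,540.71 × 0.0519 = $131.86
SDI: annual cap $126,064.36 already reached (YTD $128,481.46), so $0.00
Total deductions = $138.66 + $369.42 + $50.81 + $131.86 + $0.00 = $690.75
Net pay = $2,679.37 − $690.75 = $1,988.62

$1,988.62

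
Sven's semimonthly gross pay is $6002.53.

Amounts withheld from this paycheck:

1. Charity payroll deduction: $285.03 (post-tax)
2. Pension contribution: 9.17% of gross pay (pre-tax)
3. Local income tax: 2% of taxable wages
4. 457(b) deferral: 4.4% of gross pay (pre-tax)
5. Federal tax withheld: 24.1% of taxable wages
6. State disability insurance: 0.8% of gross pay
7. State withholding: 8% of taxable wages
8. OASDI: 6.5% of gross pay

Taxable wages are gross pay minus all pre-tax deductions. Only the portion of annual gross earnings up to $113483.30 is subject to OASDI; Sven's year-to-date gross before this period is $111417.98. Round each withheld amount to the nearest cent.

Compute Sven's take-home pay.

$2951.58

457(b) deferral: $6002.53 × 0.044 = $264.11
Pension contribution: $6002.53 × 0.0917 = $550.43
Pre-tax total = $264.11 + $550.43 = $814.54
Taxable wages = $6002.53 − $814.54 = $5187.99
Federal tax withheld: $5187.99 × 0.241 = $1250.31
State withholding: $5187.99 × 0.08 = $415.04
Local income tax: $5187.99 × 0.02 = $103.76
OASDI: only $113483.30 − $111417.98 = $2065.32 of this check is subject → $2065.32 × 0.065 = $134.25
State disability insurance: $6002.53 × 0.008 = $48.02
Charity payroll deduction: $285.03
Total deductions = $264.11 + $550.43 + $1250.31 + $415.04 + $103.76 + $134.25 + $48.02 + $285.03 = $3050.95
Net pay = $6002.53 − $3050.95 = $2951.58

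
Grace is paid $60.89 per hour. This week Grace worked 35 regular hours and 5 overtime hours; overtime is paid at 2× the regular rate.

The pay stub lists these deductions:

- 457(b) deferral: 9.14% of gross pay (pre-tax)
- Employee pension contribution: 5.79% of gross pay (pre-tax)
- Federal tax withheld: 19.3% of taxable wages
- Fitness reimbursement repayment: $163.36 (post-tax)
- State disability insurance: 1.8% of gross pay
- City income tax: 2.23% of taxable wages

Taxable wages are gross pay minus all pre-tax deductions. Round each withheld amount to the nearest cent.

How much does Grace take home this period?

Regular pay: 35 × $60.89 = $2,131.15
Overtime pay: 5 × $60.89 × 2 = $608.90
Gross pay = $2,131.15 + $608.90 = $2,740.05
457(b) deferral: $2,740.05 × 0.0914 = $250.44
Employee pension contribution: $2,740.05 × 0.0579 = $158.65
Pre-tax total = $250.44 + $158.65 = $409.09
Taxable wages = $2,740.05 − $409.09 = $2,330.96
Federal tax withheld: $2,330.96 × 0.193 = $449.88
City income tax: $2,330.96 × 0.0223 = $51.98
State disability insurance: $2,740.05 × 0.018 = $49.32
Fitness reimbursement repayment: $163.36
Total deductions = $250.44 + $158.65 + $449.88 + $51.98 + $49.32 + $163.36 = $1,123.63
Net pay = $2,740.05 − $1,123.63 = $1,616.42

$1,616.42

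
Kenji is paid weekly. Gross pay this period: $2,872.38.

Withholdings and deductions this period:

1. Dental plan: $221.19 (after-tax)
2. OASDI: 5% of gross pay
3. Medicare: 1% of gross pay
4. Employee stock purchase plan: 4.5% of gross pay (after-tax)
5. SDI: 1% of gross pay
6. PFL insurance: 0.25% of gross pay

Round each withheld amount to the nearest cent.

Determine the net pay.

$2,313.69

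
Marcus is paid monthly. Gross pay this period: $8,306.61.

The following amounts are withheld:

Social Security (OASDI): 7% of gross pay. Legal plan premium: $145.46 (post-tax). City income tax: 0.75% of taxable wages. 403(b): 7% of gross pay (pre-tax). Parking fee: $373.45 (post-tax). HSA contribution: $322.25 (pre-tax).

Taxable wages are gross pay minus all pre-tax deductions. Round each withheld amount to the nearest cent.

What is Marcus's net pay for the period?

$6,247.01

HSA contribution: $322.25
403(b): $8,306.61 × 0.07 = $581.46
Pre-tax total = $322.25 + $581.46 = $903.71
Taxable wages = $8,306.61 − $903.71 = $7,402.90
City income tax: $7,402.90 × 0.0075 = $55.52
Social Security (OASDI): $8,306.61 × 0.07 = $581.46
Parking fee: $373.45
Legal plan premium: $145.46
Total deductions = $322.25 + $581.46 + $55.52 + $581.46 + $373.45 + $145.46 = $2,059.60
Net pay = $8,306.61 − $2,059.60 = $6,247.01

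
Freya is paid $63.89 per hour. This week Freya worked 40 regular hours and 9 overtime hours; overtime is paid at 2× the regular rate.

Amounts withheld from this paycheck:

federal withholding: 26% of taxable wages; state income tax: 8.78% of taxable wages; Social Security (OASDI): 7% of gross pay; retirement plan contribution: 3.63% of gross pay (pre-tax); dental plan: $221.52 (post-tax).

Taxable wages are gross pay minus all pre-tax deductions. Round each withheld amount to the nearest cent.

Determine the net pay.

Regular pay: 40 × $63.89 = $2,555.60
Overtime pay: 9 × $63.89 × 2 = $1,150.02
Gross pay = $2,555.60 + $1,150.02 = $3,705.62
Retirement plan contribution: $3,705.62 × 0.0363 = $134.51
Taxable wages = $3,705.62 − $134.51 = $3,571.11
State income tax: $3,571.11 × 0.0878 = $313.54
Federal withholding: $3,571.11 × 0.26 = $928.49
Social Security (OASDI): $3,705.62 × 0.07 = $259.39
Dental plan: $221.52
Total deductions = $134.51 + $313.54 + $928.49 + $259.39 + $221.52 = $1,857.45
Net pay = $3,705.62 − $1,857.45 = $1,848.17

$1,848.17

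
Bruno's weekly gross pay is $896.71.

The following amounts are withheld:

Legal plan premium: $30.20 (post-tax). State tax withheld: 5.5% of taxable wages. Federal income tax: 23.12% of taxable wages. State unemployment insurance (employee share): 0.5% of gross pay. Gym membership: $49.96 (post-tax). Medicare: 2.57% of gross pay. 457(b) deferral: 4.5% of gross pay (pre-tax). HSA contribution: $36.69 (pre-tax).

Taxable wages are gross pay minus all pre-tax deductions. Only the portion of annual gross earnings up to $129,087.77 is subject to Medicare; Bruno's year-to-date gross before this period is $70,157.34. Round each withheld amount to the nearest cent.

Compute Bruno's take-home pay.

457(b) deferral: $896.71 × 0.045 = $40.35
HSA contribution: $36.69
Pre-tax total = $40.35 + $36.69 = $77.04
Taxable wages = $896.71 − $77.04 = $819.67
State tax withheld: $819.67 × 0.055 = $45.08
Federal income tax: $819.67 × 0.2312 = $189.51
State unemployment insurance (employee share): $896.71 × 0.005 = $4.48
Medicare: cap not yet reached, full $896.71 is subject → $896.71 × 0.0257 = $23.05
Gym membership: $49.96
Legal plan premium: $30.20
Total deductions = $40.35 + $36.69 + $45.08 + $189.51 + $4.48 + $23.05 + $49.96 + $30.20 = $419.32
Net pay = $896.71 − $419.32 = $477.39

$477.39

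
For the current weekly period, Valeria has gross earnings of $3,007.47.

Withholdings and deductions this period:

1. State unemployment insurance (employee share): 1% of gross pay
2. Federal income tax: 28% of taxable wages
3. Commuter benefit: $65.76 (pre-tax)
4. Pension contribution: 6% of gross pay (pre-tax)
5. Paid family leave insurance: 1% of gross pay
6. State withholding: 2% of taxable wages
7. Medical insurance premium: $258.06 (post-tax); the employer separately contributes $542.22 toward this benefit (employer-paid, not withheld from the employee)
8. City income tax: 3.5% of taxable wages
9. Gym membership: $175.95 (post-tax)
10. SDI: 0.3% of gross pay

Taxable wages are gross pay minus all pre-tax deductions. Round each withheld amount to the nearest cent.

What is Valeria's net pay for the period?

$1,333.07

Pension contribution: $3,007.47 × 0.06 = $180.45
Commuter benefit: $65.76
Pre-tax total = $180.45 + $65.76 = $246.21
Taxable wages = $3,007.47 − $246.21 = $2,761.26
Federal income tax: $2,761.26 × 0.28 = $773.15
City income tax: $2,761.26 × 0.035 = $96.64
State withholding: $2,761.26 × 0.02 = $55.23
Paid family leave insurance: $3,007.47 × 0.01 = $30.07
SDI: $3,007.47 × 0.003 = $9.02
State unemployment insurance (employee share): $3,007.47 × 0.01 = $30.07
Medical insurance premium: $258.06
Gym membership: $175.95
(Employer's $542.22 toward medical insurance premium is not withheld from the employee.)
Total deductions = $180.45 + $65.76 + $773.15 + $96.64 + $55.23 + $30.07 + $9.02 + $30.07 + $258.06 + $175.95 = $1,674.40
Net pay = $3,007.47 − $1,674.40 = $1,333.07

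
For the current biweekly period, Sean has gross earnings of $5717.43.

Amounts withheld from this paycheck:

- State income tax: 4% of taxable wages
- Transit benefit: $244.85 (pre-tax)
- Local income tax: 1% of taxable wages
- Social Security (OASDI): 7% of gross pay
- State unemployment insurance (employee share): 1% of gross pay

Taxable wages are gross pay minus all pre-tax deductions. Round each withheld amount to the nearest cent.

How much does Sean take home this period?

Transit benefit: $244.85
Taxable wages = $5717.43 − $244.85 = $5472.58
State income tax: $5472.58 × 0.04 = $218.90
Local income tax: $5472.58 × 0.01 = $54.73
Social Security (OASDI): $5717.43 × 0.07 = $400.22
State unemployment insurance (employee share): $5717.43 × 0.01 = $57.17
Total deductions = $244.85 + $218.90 + $54.73 + $400.22 + $57.17 = $975.87
Net pay = $5717.43 − $975.87 = $4741.56

$4741.56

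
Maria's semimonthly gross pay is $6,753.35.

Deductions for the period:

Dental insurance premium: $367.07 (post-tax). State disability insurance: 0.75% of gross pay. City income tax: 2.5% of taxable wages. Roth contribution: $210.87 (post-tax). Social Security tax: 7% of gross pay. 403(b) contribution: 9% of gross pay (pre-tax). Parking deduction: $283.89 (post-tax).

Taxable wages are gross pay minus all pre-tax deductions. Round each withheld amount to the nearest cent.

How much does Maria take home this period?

403(b) contribution: $6,753.35 × 0.09 = $607.80
Taxable wages = $6,753.35 − $607.80 = $6,145.55
City income tax: $6,145.55 × 0.025 = $153.64
State disability insurance: $6,753.35 × 0.0075 = $50.65
Social Security tax: $6,753.35 × 0.07 = $472.73
Parking deduction: $283.89
Dental insurance premium: $367.07
Roth contribution: $210.87
Total deductions = $607.80 + $153.64 + $50.65 + $472.73 + $283.89 + $367.07 + $210.87 = $2,146.65
Net pay = $6,753.35 − $2,146.65 = $4,606.70

$4,606.70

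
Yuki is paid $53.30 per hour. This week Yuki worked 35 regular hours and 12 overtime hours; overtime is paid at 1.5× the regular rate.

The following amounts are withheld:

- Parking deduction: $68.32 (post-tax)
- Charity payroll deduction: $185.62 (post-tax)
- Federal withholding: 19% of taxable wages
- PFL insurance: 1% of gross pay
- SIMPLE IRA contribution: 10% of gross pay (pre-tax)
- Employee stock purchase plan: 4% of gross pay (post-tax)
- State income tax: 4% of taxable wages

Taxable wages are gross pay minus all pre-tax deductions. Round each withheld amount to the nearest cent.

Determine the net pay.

Regular pay: 35 × $53.30 = $1,865.50
Overtime pay: 12 × $53.30 × 1.5 = $959.40
Gross pay = $1,865.50 + $959.40 = $2,824.90
SIMPLE IRA contribution: $2,824.90 × 0.1 = $282.49
Taxable wages = $2,824.90 − $282.49 = $2,542.41
State income tax: $2,542.41 × 0.04 = $101.70
Federal withholding: $2,542.41 × 0.19 = $483.06
PFL insurance: $2,824.90 × 0.01 = $28.25
Employee stock purchase plan: $2,824.90 × 0.04 = $113.00
Charity payroll deduction: $185.62
Parking deduction: $68.32
Total deductions = $282.49 + $101.70 + $483.06 + $28.25 + $113.00 + $185.62 + $68.32 = $1,262.44
Net pay = $2,824.90 − $1,262.44 = $1,562.46

$1,562.46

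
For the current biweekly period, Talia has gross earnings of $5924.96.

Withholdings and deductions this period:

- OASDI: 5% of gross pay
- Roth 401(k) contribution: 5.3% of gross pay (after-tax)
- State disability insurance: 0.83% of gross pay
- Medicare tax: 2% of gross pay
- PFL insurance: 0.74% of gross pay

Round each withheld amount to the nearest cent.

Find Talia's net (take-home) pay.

State disability insurance: $5924.96 × 0.0083 = $49.18
PFL insurance: $5924.96 × 0.0074 = $43.84
OASDI: $5924.96 × 0.05 = $296.25
Medicare tax: $5924.96 × 0.02 = $118.50
Roth 401(k) contribution: $5924.96 × 0.053 = $314.02
Total deductions = $49.18 + $43.84 + $296.25 + $118.50 + $314.02 = $821.79
Net pay = $5924.96 − $821.79 = $5103.17

$5103.17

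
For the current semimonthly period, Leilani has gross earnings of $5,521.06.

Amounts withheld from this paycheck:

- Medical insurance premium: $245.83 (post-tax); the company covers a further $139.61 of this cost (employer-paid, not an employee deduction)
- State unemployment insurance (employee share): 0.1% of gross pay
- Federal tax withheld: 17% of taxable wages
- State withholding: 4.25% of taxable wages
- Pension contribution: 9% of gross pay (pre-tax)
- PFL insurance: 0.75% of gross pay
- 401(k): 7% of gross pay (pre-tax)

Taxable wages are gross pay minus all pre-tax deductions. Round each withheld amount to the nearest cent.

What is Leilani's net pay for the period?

401(k): $5,521.06 × 0.07 = $386.47
Pension contribution: $5,521.06 × 0.09 = $496.90
Pre-tax total = $386.47 + $496.90 = $883.37
Taxable wages = $5,521.06 − $883.37 = $4,637.69
Federal tax withheld: $4,637.69 × 0.17 = $788.41
State withholding: $4,637.69 × 0.0425 = $197.10
PFL insurance: $5,521.06 × 0.0075 = $41.41
State unemployment insurance (employee share): $5,521.06 × 0.001 = $5.52
Medical insurance premium: $245.83
(Employer's $139.61 toward medical insurance premium is not withheld from the employee.)
Total deductions = $386.47 + $496.90 + $788.41 + $197.10 + $41.41 + $5.52 + $245.83 = $2,161.64
Net pay = $5,521.06 − $2,161.64 = $3,359.42

$3,359.42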